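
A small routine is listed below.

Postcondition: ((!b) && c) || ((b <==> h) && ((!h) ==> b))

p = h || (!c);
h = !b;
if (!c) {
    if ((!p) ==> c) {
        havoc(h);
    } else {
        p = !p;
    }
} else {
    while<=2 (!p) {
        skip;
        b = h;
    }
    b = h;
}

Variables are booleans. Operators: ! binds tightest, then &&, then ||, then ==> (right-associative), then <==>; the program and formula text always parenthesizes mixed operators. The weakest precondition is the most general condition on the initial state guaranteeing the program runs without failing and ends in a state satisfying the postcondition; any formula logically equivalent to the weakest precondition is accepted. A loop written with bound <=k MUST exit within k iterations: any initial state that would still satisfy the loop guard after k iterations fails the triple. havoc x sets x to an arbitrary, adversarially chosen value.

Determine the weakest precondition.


Working backward. After the program, ((!b) && c) || ((b <==> h) && ((!h) ==> b)) must hold.
Then branch requires (((!p) ==> c) ==> ((((!b) && c) || b) && (!b) && c)) && ((!((!p) ==> c)) ==> (((!b) && c) || ((b <==> h) && ((!h) ==> b)))); else branch requires ((!p) ==> (((!p) ==> (p && (((!h) && c) || ((!h) ==> h)))) && (p ==> (((!h) && c) || ((!h) ==> h))))) && (p ==> (((!h) && c) || ((!h) ==> h))).
Before the if: ((!c) ==> ((((!p) ==> c) ==> ((((!b) && c) || b) && (!b) && c)) && ((!((!p) ==> c)) ==> (((!b) && c) || ((b <==> h) && ((!h) ==> b)))))) && (c ==> (((!p) ==> (((!p) ==> (p && (((!h) && c) || ((!h) ==> h)))) && (p ==> (((!h) && c) || ((!h) ==> h))))) && (p ==> (((!h) && c) || ((!h) ==> h)))))
Before h := !b: ((!c) ==> ((((!p) ==> c) ==> ((((!b) && c) || b) && (!b) && c)) && ((!((!p) ==> c)) ==> (((!b) && c) || (b <==> (!b)))))) && (c ==> (((!p) ==> (((!p) ==> (p && ((b && c) || (b ==> (!b))))) && (p ==> ((b && c) || (b ==> (!b)))))) && (p ==> ((b && c) || (b ==> (!b))))))
Before p := h || (!c): ((!c) ==> ((((!(h || (!c))) ==> c) ==> ((((!b) && c) || b) && (!b) && c)) && ((!((!(h || (!c))) ==> c)) ==> (((!b) && c) || (b <==> (!b)))))) && (c ==> (((!(h || (!c))) ==> (((!(h || (!c))) ==> ((h || (!c)) && ((b && c) || (b ==> (!b))))) && ((h || (!c)) ==> ((b && c) || (b ==> (!b)))))) && ((h || (!c)) ==> ((b && c) || (b ==> (!b))))))
Answer: WP = ((!c) ==> ((((!(h || (!c))) ==> c) ==> ((((!b) && c) || b) && (!b) && c)) && ((!((!(h || (!c))) ==> c)) ==> (((!b) && c) || (b <==> (!b)))))) && (c ==> (((!(h || (!c))) ==> (((!(h || (!c))) ==> ((h || (!c)) && ((b && c) || (b ==> (!b))))) && ((h || (!c)) ==> ((b && c) || (b ==> (!b)))))) && ((h || (!c)) ==> ((b && c) || (b ==> (!b))))))


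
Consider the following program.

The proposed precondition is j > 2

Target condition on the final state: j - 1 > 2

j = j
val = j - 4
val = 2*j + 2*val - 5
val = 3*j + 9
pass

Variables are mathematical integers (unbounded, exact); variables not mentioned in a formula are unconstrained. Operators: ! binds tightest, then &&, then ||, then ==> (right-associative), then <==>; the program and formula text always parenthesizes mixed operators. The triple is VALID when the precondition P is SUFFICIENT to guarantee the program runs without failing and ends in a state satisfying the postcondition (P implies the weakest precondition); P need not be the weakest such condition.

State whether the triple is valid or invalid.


Working backward. After the program, the postcondition j - 1 > 2 must hold; in canonical form it is j > 3.
Before skip: j > 3
Before val := 3*j + 9: j > 3
Before val := 2*j + 2*val - 5: j > 3
Before val := j - 4: j > 3
Before j := j: j > 3
The weakest precondition is j > 3.
Check whether j > 2 implies it.
Countermodel: at the initial state j = 3, the precondition holds but the weakest precondition fails.
Answer: invalid


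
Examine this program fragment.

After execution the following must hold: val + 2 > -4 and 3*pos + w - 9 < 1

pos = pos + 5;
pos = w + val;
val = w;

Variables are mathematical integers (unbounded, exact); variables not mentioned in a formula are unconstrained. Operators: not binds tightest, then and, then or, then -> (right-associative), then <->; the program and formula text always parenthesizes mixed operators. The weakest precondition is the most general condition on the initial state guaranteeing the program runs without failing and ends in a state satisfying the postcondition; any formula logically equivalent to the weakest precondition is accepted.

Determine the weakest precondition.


Working backward. After the program, the postcondition val + 2 > -4 and 3*pos + w - 9 < 1 must hold; in canonical form it is val > -6 and 3*pos + w < 10.
Before val := w: w > -6 and 3*pos + w < 10
Before pos := w + val: w > -6 and 3*val + 4*w < 10
Before pos := pos + 5: w > -6 and 3*val + 4*w < 10
Answer: WP = w > -6 and 3*val + 4*w < 10


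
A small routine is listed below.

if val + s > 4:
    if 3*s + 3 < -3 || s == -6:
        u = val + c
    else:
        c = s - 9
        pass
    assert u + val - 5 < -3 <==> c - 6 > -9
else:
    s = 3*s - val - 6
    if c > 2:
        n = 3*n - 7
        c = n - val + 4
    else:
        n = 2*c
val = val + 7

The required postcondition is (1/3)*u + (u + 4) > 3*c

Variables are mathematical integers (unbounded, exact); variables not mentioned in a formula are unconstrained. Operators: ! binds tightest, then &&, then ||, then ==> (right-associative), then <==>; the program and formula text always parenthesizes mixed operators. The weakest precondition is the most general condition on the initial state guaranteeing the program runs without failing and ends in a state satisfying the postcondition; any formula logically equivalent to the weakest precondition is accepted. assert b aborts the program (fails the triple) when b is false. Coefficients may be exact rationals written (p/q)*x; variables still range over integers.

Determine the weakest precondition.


Working backward. After the program, the postcondition (1/3)*u + (u + 4) > 3*c must hold; in canonical form it is (4/3)*u > 3*c - 4.
Before val := val + 7: (4/3)*u > 3*c - 4
Then branch requires ((3*s < -6 || s == -6) ==> ((c + 2*val < 2 <==> c > -3) && (4/3)*val > (5/3)*c - 4)) && ((!(3*s < -6 || s == -6)) ==> ((u + val < 2 <==> s > 6) && (4/3)*u > 3*s - 31)); else branch requires (c > 2 ==> (4/3)*u + 3*val > 9*n - 13) && ((!(c > 2)) ==> (4/3)*u > 3*c - 4).
Before the if: (s + val > 4 ==> (((3*s < -6 || s == -6) ==> ((c + 2*val < 2 <==> c > -3) && (4/3)*val > (5/3)*c - 4)) && ((!(3*s < -6 || s == -6)) ==> ((u + val < 2 <==> s > 6) && (4/3)*u > 3*s - 31)))) && ((!(s + val > 4)) ==> ((c > 2 ==> (4/3)*u + 3*val > 9*n - 13) && ((!(c > 2)) ==> (4/3)*u > 3*c - 4)))
Answer: WP = (s + val > 4 ==> (((3*s < -6 || s == -6) ==> ((c + 2*val < 2 <==> c > -3) && (4/3)*val > (5/3)*c - 4)) && ((!(3*s < -6 || s == -6)) ==> ((u + val < 2 <==> s > 6) && (4/3)*u > 3*s - 31)))) && ((!(s + val > 4)) ==> ((c > 2 ==> (4/3)*u + 3*val > 9*n - 13) && ((!(c > 2)) ==> (4/3)*u > 3*c - 4)))


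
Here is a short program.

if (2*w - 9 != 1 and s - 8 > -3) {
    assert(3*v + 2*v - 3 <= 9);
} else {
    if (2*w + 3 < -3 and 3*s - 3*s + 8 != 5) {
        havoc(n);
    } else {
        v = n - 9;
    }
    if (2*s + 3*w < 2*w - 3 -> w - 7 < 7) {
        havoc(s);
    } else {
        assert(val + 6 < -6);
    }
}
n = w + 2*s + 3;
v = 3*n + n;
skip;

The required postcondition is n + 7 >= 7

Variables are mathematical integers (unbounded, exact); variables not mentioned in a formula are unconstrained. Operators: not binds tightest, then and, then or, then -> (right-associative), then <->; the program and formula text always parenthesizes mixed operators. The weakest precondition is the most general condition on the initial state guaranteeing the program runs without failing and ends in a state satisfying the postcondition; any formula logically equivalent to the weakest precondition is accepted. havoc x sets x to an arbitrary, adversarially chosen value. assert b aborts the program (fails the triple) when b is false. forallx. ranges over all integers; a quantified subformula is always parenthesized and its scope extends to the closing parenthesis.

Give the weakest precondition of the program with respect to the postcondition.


Working backward. After the program, the postcondition n + 7 >= 7 must hold; in canonical form it is n >= 0.
Before skip: n >= 0
Before v := 3*n + n: n >= 0
Before n := w + 2*s + 3: 2*s + w >= -3
Then branch requires 5*v <= 12 and 2*s + w >= -3; else branch requires (2*w < -6 -> (((2*s + w < -3 -> w < 14) -> (forall s_1. 2*s_1 + w >= -3)) and ((not (2*s + w < -3 -> w < 14)) -> (val < -12 and 2*s + w >= -3)))) and ((not (2*w < -6)) -> (((2*s + w < -3 -> w < 14) -> (forall s_1. 2*s_1 + w >= -3)) and ((not (2*s + w < -3 -> w < 14)) -> (val < -12 and 2*s + w >= -3)))).
Before the if: ((2*w != 10 and s > 5) -> (5*v <= 12 and 2*s + w >= -3)) and ((not (2*w != 10 and s > 5)) -> ((2*w < -6 -> (((2*s + w < -3 -> w < 14) -> (forall s_1. 2*s_1 + w >= -3)) and ((not (2*s + w < -3 -> w < 14)) -> (val < -12 and 2*s + w >= -3)))) and ((not (2*w < -6)) -> (((2*s + w < -3 -> w < 14) -> (forall s_1. 2*s_1 + w >= -3)) and ((not (2*s + w < -3 -> w < 14)) -> (val < -12 and 2*s + w >= -3))))))
Answer: WP = ((2*w != 10 and s > 5) -> (5*v <= 12 and 2*s + w >= -3)) and ((not (2*w != 10 and s > 5)) -> ((2*w < -6 -> (((2*s + w < -3 -> w < 14) -> (forall s_1. 2*s_1 + w >= -3)) and ((not (2*s + w < -3 -> w < 14)) -> (val < -12 and 2*s + w >= -3)))) and ((not (2*w < -6)) -> (((2*s + w < -3 -> w < 14) -> (forall s_1. 2*s_1 + w >= -3)) and ((not (2*s + w < -3 -> w < 14)) -> (val < -12 and 2*s + w >= -3))))))


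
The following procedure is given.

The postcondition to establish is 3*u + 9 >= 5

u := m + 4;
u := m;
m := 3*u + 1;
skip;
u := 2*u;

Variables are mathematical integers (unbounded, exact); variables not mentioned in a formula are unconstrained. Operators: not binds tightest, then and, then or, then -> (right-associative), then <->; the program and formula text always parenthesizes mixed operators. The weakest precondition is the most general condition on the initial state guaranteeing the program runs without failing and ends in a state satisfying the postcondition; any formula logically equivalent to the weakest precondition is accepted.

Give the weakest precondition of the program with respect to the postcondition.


Working backward. After the program, the postcondition 3*u + 9 >= 5 must hold; in canonical form it is 3*u >= -4.
Before u := 2*u: 6*u >= -4
Before skip: 6*u >= -4
Before m := 3*u + 1: 6*u >= -4
Before u := m: 6*m >= -4
Before u := m + 4: 6*m >= -4
Answer: WP = 6*m >= -4


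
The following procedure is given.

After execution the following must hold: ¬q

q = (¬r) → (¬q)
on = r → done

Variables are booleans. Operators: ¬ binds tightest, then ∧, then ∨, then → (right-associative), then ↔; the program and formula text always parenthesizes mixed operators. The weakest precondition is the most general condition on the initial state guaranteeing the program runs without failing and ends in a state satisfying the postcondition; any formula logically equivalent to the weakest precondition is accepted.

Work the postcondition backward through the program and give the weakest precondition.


Working backward. After the program, ¬q must hold.
Before on := r → done: ¬q
Before q := (¬r) → (¬q): ¬((¬r) → (¬q))
Answer: WP = ¬((¬r) → (¬q))


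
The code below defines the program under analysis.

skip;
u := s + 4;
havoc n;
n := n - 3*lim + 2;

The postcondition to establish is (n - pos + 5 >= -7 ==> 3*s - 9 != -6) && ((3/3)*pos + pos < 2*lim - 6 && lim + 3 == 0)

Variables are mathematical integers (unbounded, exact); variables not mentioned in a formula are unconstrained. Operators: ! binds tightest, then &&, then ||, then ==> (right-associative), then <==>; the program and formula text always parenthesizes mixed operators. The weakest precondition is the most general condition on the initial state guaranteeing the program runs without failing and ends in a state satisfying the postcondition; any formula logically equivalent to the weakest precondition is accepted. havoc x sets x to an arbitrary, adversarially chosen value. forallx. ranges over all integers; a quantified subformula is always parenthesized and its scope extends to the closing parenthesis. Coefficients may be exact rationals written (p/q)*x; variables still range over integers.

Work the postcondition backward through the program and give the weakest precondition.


Working backward. After the program, the postcondition (n - pos + 5 >= -7 ==> 3*s - 9 != -6) && ((3/3)*pos + pos < 2*lim - 6 && lim + 3 == 0) must hold; in canonical form it is (n >= pos - 12 ==> 3*s != 3) && 2*pos < 2*lim - 6 && lim == -3.
Before n := n - 3*lim + 2: (n >= 3*lim + pos - 14 ==> 3*s != 3) && 2*pos < 2*lim - 6 && lim == -3
Before havoc n: forall n_1. ((n_1 >= 3*lim + pos - 14 ==> 3*s != 3) && 2*pos < 2*lim - 6 && lim == -3)
Before u := s + 4: forall n_1. ((n_1 >= 3*lim + pos - 14 ==> 3*s != 3) && 2*pos < 2*lim - 6 && lim == -3)
Before skip: forall n_1. ((n_1 >= 3*lim + pos - 14 ==> 3*s != 3) && 2*pos < 2*lim - 6 && lim == -3)
Answer: WP = forall n_1. ((n_1 >= 3*lim + pos - 14 ==> 3*s != 3) && 2*pos < 2*lim - 6 && lim == -3)


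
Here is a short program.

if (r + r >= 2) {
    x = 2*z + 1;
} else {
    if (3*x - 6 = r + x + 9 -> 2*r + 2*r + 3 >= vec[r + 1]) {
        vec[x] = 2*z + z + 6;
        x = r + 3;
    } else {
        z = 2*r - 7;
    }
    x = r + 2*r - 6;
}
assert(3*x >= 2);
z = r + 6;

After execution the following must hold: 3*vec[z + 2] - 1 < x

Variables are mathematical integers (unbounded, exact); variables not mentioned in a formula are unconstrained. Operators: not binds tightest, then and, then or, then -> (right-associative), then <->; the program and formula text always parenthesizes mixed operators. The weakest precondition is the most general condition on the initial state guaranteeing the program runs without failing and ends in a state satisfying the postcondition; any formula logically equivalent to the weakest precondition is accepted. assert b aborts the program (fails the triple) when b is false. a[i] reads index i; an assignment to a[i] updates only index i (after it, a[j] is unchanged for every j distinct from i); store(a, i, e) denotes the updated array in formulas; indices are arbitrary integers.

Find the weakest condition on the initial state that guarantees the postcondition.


Working backward. After the program, the postcondition 3*vec[z + 2] - 1 < x must hold; in canonical form it is 3*vec[z + 2] < x + 1.
Before z := r + 6: 3*vec[r + 8] < x + 1
Before assert 3*x >= 2: 3*x >= 2 and 3*vec[r + 8] < x + 1
Then branch requires 6*z >= -1 and 3*vec[r + 8] < 2*z + 2; else branch requires ((2*x = r + 15 -> 4*r >= vec[r + 1] - 3) -> (9*r >= 20 and 3*store(vec, x, 3*z + 6)[r + 8] < 3*r - 5)) and ((not (2*x = r + 15 -> 4*r >= vec[r + 1] - 3)) -> (9*r >= 20 and 3*vec[r + 8] < 3*r - 5)).
Before the if: (2*r >= 2 -> (6*z >= -1 and 3*vec[r + 8] < 2*z + 2)) and ((not (2*r >= 2)) -> (((2*x = r + 15 -> 4*r >= vec[r + 1] - 3) -> (9*r >= 20 and 3*store(vec, x, 3*z + 6)[r + 8] < 3*r - 5)) and ((not (2*x = r + 15 -> 4*r >= vec[r + 1] - 3)) -> (9*r >= 20 and 3*vec[r + 8] < 3*r - 5))))
Answer: WP = (2*r >= 2 -> (6*z >= -1 and 3*vec[r + 8] < 2*z + 2)) and ((not (2*r >= 2)) -> (((2*x = r + 15 -> 4*r >= vec[r + 1] - 3) -> (9*r >= 20 and 3*store(vec, x, 3*z + 6)[r + 8] < 3*r - 5)) and ((not (2*x = r + 15 -> 4*r >= vec[r + 1] - 3)) -> (9*r >= 20 and 3*vec[r + 8] < 3*r - 5))))


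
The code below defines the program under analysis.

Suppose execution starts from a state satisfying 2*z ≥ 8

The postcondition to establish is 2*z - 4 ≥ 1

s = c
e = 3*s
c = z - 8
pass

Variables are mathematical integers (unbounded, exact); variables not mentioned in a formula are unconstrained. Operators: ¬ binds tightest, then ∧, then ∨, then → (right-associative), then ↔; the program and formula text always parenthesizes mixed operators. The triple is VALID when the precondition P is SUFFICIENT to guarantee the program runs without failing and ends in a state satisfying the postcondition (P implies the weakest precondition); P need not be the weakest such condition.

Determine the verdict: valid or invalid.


Working backward. After the program, the postcondition 2*z - 4 ≥ 1 must hold; in canonical form it is 2*z ≥ 5.
Before skip: 2*z ≥ 5
Before c := z - 8: 2*z ≥ 5
Before e := 3*s: 2*z ≥ 5
Before s := c: 2*z ≥ 5
The weakest precondition is 2*z ≥ 5.
Check whether 2*z ≥ 8 implies it.
Every state satisfying the precondition satisfies the weakest precondition: the implication holds.
Answer: valid


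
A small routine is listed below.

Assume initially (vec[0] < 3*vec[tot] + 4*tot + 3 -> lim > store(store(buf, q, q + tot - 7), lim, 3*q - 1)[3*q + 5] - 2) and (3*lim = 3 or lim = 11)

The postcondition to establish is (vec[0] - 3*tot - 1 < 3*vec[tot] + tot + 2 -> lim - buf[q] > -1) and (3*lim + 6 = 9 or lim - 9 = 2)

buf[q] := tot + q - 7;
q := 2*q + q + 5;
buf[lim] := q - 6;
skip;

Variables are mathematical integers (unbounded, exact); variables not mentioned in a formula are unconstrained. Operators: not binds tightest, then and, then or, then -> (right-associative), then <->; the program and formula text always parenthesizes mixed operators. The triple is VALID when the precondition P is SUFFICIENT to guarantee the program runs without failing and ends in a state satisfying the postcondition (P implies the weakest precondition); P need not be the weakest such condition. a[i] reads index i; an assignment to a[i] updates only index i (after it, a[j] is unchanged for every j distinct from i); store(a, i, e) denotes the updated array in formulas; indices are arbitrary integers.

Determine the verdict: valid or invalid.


Working backward. After the program, the postcondition (vec[0] - 3*tot - 1 < 3*vec[tot] + tot + 2 -> lim - buf[q] > -1) and (3*lim + 6 = 9 or lim - 9 = 2) must hold; in canonical form it is (vec[0] < 3*vec[tot] + 4*tot + 3 -> lim > buf[q] - 1) and (3*lim = 3 or lim = 11).
Before skip: (vec[0] < 3*vec[tot] + 4*tot + 3 -> lim > buf[q] - 1) and (3*lim = 3 or lim = 11)
Before buf[lim] := q - 6: (vec[0] < 3*vec[tot] + 4*tot + 3 -> lim > store(buf, lim, q - 6)[q] - 1) and (3*lim = 3 or lim = 11)
Before q := 2*q + q + 5: (vec[0] < 3*vec[tot] + 4*tot + 3 -> lim > store(buf, lim, 3*q - 1)[3*q + 5] - 1) and (3*lim = 3 or lim = 11)
Before buf[q] := tot + q - 7: (vec[0] < 3*vec[tot] + 4*tot + 3 -> lim > store(store(buf, q, q + tot - 7), lim, 3*q - 1)[3*q + 5] - 1) and (3*lim = 3 or lim = 11)
The weakest precondition is (vec[0] < 3*vec[tot] + 4*tot + 3 -> lim > store(store(buf, q, q + tot - 7), lim, 3*q - 1)[3*q + 5] - 1) and (3*lim = 3 or lim = 11).
Check whether (vec[0] < 3*vec[tot] + 4*tot + 3 -> lim > store(store(buf, q, q + tot - 7), lim, 3*q - 1)[3*q + 5] - 2) and (3*lim = 3 or lim = 11) implies it.
Countermodel: at the initial state buf = {[0] = 2, [3] = 2, [11] = 2, [14] = 12, [15812] = 2, elsewhere 2}, lim = 11, q = 3, tot = 15812, vec = {[0] = -2580, [3] = 9, [11] = 9, [14] = 9, [15812] = 15512, elsewhere 9}, the precondition holds but the weakest precondition fails.
Answer: invalid


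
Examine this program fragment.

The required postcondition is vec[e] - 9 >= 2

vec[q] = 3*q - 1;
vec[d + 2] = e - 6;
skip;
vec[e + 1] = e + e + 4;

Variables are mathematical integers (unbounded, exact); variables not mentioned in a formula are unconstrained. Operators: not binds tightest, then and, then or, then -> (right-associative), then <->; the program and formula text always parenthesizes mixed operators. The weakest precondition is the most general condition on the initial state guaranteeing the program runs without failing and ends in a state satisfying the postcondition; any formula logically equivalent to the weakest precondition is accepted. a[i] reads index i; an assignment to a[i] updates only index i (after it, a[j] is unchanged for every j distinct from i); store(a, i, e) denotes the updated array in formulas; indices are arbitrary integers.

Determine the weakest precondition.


Working backward. After the program, the postcondition vec[e] - 9 >= 2 must hold; in canonical form it is vec[e] >= 11.
Before vec[e + 1] := e + e + 4: store(vec, e + 1, 2*e + 4)[e] >= 11
Before skip: store(vec, e + 1, 2*e + 4)[e] >= 11
Before vec[d + 2] := e - 6: store(store(vec, d + 2, e - 6), e + 1, 2*e + 4)[e] >= 11
Before vec[q] := 3*q - 1: store(store(store(vec, q, 3*q - 1), d + 2, e - 6), e + 1, 2*e + 4)[e] >= 11
Answer: WP = store(store(store(vec, q, 3*q - 1), d + 2, e - 6), e + 1, 2*e + 4)[e] >= 11


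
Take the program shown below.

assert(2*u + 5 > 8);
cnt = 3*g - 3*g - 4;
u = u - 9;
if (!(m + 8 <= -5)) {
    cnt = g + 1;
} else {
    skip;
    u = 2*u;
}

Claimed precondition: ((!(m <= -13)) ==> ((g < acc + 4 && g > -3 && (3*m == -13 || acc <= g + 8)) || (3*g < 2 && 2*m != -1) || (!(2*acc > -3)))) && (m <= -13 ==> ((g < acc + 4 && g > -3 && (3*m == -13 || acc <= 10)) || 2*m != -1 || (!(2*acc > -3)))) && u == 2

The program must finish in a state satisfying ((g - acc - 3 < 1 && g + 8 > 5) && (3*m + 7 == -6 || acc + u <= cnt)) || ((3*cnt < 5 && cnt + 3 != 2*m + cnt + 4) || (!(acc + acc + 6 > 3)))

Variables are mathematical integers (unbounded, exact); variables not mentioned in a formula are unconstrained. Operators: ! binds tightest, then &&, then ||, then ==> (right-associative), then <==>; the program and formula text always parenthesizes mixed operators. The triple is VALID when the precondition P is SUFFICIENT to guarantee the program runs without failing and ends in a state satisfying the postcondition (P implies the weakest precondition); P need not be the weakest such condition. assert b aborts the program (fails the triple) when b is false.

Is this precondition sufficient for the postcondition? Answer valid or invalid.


Working backward. After the program, the postcondition ((g - acc - 3 < 1 && g + 8 > 5) && (3*m + 7 == -6 || acc + u <= cnt)) || ((3*cnt < 5 && cnt + 3 != 2*m + cnt + 4) || (!(acc + acc + 6 > 3))) must hold; in canonical form it is (g < acc + 4 && g > -3 && (3*m == -13 || acc + u <= cnt)) || (3*cnt < 5 && 2*m != -1) || (!(2*acc > -3)).
Then branch requires (g < acc + 4 && g > -3 && (3*m == -13 || acc + u <= g + 1)) || (3*g < 2 && 2*m != -1) || (!(2*acc > -3)); else branch requires (g < acc + 4 && g > -3 && (3*m == -13 || acc + 2*u <= cnt)) || (3*cnt < 5 && 2*m != -1) || (!(2*acc > -3)).
Before the if: ((!(m <= -13)) ==> ((g < acc + 4 && g > -3 && (3*m == -13 || acc + u <= g + 1)) || (3*g < 2 && 2*m != -1) || (!(2*acc > -3)))) && (m <= -13 ==> ((g < acc + 4 && g > -3 && (3*m == -13 || acc + 2*u <= cnt)) || (3*cnt < 5 && 2*m != -1) || (!(2*acc > -3))))
Before u := u - 9: ((!(m <= -13)) ==> ((g < acc + 4 && g > -3 && (3*m == -13 || acc + u <= g + 10)) || (3*g < 2 && 2*m != -1) || (!(2*acc > -3)))) && (m <= -13 ==> ((g < acc + 4 && g > -3 && (3*m == -13 || acc + 2*u <= cnt + 18)) || (3*cnt < 5 && 2*m != -1) || (!(2*acc > -3))))
Before cnt := 3*g - 3*g - 4: ((!(m <= -13)) ==> ((g < acc + 4 && g > -3 && (3*m == -13 || acc + u <= g + 10)) || (3*g < 2 && 2*m != -1) || (!(2*acc > -3)))) && (m <= -13 ==> ((g < acc + 4 && g > -3 && (3*m == -13 || acc + 2*u <= 14)) || 2*m != -1 || (!(2*acc > -3))))
Before assert 2*u + 5 > 8: 2*u > 3 && ((!(m <= -13)) ==> ((g < acc + 4 && g > -3 && (3*m == -13 || acc + u <= g + 10)) || (3*g < 2 && 2*m != -1) || (!(2*acc > -3)))) && (m <= -13 ==> ((g < acc + 4 && g > -3 && (3*m == -13 || acc + 2*u <= 14)) || 2*m != -1 || (!(2*acc > -3))))
The weakest precondition is 2*u > 3 && ((!(m <= -13)) ==> ((g < acc + 4 && g > -3 && (3*m == -13 || acc + u <= g + 10)) || (3*g < 2 && 2*m != -1) || (!(2*acc > -3)))) && (m <= -13 ==> ((g < acc + 4 && g > -3 && (3*m == -13 || acc + 2*u <= 14)) || 2*m != -1 || (!(2*acc > -3)))).
Check whether ((!(m <= -13)) ==> ((g < acc + 4 && g > -3 && (3*m == -13 || acc <= g + 8)) || (3*g < 2 && 2*m != -1) || (!(2*acc > -3)))) && (m <= -13 ==> ((g < acc + 4 && g > -3 && (3*m == -13 || acc <= 10)) || 2*m != -1 || (!(2*acc > -3)))) && u == 2 implies it.
Every state satisfying the precondition satisfies the weakest precondition: the implication holds.
Answer: valid


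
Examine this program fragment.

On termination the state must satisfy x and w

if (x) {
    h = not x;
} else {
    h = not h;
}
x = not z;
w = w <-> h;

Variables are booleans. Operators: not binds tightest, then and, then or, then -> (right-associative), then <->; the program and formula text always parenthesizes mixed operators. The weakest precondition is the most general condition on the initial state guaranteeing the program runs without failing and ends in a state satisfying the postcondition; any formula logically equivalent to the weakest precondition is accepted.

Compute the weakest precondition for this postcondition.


Working backward. After the program, x and w must hold.
Before w := w <-> h: x and (w <-> h)
Before x := not z: (not z) and (w <-> h)
Then branch requires (not z) and (w <-> (not x)); else branch requires (not z) and (w <-> (not h)).
Before the if: (x -> ((not z) and (w <-> (not x)))) and ((not x) -> ((not z) and (w <-> (not h))))
Answer: WP = (x -> ((not z) and (w <-> (not x)))) and ((not x) -> ((not z) and (w <-> (not h))))


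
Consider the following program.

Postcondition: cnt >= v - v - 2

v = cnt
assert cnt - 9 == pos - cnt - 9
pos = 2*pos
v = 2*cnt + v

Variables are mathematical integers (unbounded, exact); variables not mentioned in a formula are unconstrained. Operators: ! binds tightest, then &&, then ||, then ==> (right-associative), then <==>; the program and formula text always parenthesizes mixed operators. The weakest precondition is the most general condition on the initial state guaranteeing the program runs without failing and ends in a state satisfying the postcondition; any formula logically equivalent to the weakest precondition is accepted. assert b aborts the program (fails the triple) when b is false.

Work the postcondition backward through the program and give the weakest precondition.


Working backward. After the program, the postcondition cnt >= v - v - 2 must hold; in canonical form it is cnt >= -2.
Before v := 2*cnt + v: cnt >= -2
Before pos := 2*pos: cnt >= -2
Before assert cnt - 9 == pos - cnt - 9: 2*cnt == pos && cnt >= -2
Before v := cnt: 2*cnt == pos && cnt >= -2
Answer: WP = 2*cnt == pos && cnt >= -2


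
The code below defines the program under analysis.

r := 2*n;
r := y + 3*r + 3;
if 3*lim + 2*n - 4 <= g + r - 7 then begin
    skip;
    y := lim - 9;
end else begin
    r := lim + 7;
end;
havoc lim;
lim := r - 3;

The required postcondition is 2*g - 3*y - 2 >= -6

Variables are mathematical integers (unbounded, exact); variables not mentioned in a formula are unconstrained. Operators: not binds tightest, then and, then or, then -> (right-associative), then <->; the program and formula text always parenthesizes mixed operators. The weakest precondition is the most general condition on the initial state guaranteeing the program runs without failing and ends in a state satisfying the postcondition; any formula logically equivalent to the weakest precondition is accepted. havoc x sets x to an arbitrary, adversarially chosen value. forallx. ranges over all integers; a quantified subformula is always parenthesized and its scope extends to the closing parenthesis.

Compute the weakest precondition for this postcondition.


Working backward. After the program, the postcondition 2*g - 3*y - 2 >= -6 must hold; in canonical form it is 2*g >= 3*y - 4.
Before lim := r - 3: 2*g >= 3*y - 4
Before havoc lim: 2*g >= 3*y - 4
Then branch requires 2*g >= 3*lim - 31; else branch requires 2*g >= 3*y - 4.
Before the if: (3*lim + 2*n <= g + r - 3 -> 2*g >= 3*lim - 31) and ((not (3*lim + 2*n <= g + r - 3)) -> 2*g >= 3*y - 4)
Before r := y + 3*r + 3: (3*lim + 2*n <= g + 3*r + y -> 2*g >= 3*lim - 31) and ((not (3*lim + 2*n <= g + 3*r + y)) -> 2*g >= 3*y - 4)
Before r := 2*n: (3*lim <= g + 4*n + y -> 2*g >= 3*lim - 31) and ((not (3*lim <= g + 4*n + y)) -> 2*g >= 3*y - 4)
Answer: WP = (3*lim <= g + 4*n + y -> 2*g >= 3*lim - 31) and ((not (3*lim <= g + 4*n + y)) -> 2*g >= 3*y - 4)


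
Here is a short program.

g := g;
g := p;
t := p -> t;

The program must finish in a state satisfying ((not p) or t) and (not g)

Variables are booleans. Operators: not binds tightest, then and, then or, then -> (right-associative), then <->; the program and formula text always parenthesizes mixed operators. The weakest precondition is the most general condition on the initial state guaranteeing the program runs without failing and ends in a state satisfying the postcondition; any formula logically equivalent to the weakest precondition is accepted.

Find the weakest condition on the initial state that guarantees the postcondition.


Working backward. After the program, ((not p) or t) and (not g) must hold.
Before t := p -> t: ((not p) or (p -> t)) and (not g)
Before g := p: ((not p) or (p -> t)) and (not p)
Before g := g: ((not p) or (p -> t)) and (not p)
Answer: WP = ((not p) or (p -> t)) and (not p)


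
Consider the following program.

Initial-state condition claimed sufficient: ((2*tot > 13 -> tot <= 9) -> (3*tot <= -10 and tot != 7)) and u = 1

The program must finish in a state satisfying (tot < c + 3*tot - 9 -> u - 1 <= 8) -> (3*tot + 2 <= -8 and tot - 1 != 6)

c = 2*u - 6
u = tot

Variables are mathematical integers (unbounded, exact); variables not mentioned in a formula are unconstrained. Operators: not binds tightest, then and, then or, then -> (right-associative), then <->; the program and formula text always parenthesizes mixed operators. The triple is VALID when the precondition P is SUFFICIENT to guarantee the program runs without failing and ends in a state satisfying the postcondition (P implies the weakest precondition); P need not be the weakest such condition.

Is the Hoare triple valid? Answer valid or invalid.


Working backward. After the program, the postcondition (tot < c + 3*tot - 9 -> u - 1 <= 8) -> (3*tot + 2 <= -8 and tot - 1 != 6) must hold; in canonical form it is (c + 2*tot > 9 -> u <= 9) -> (3*tot <= -10 and tot != 7).
Before u := tot: (c + 2*tot > 9 -> tot <= 9) -> (3*tot <= -10 and tot != 7)
Before c := 2*u - 6: (2*tot + 2*u > 15 -> tot <= 9) -> (3*tot <= -10 and tot != 7)
The weakest precondition is (2*tot + 2*u > 15 -> tot <= 9) -> (3*tot <= -10 and tot != 7).
Check whether ((2*tot > 13 -> tot <= 9) -> (3*tot <= -10 and tot != 7)) and u = 1 implies it.
Every state satisfying the precondition satisfies the weakest precondition: the implication holds.
Answer: valid


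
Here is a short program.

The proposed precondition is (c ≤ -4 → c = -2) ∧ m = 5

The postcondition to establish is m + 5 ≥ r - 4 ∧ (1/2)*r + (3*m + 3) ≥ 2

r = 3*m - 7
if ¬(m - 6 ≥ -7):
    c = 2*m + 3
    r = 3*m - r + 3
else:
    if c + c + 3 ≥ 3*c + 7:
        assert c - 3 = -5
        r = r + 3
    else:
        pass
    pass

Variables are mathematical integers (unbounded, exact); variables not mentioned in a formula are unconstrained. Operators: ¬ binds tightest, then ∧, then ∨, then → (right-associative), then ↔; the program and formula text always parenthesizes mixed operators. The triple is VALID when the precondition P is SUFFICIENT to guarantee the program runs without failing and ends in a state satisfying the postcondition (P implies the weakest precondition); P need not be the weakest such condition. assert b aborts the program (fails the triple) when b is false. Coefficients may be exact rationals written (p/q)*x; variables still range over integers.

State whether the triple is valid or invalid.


Working backward. After the program, the postcondition m + 5 ≥ r - 4 ∧ (1/2)*r + (3*m + 3) ≥ 2 must hold; in canonical form it is m ≥ r - 9 ∧ 3*m + (1/2)*r ≥ -1.
Then branch requires r ≥ 2*m - 6 ∧ (9/2)*m ≥ (1/2)*r - 5/2; else branch requires (c ≤ -4 → (c = -2 ∧ m ≥ r - 6 ∧ 3*m + (1/2)*r ≥ -5/2)) ∧ ((¬(c ≤ -4)) → (m ≥ r - 9 ∧ 3*m + (1/2)*r ≥ -1)).
Before the if: ((¬(m ≥ -1)) → (r ≥ 2*m - 6 ∧ (9/2)*m ≥ (1/2)*r - 5/2)) ∧ (m ≥ -1 → ((c ≤ -4 → (c = -2 ∧ m ≥ r - 6 ∧ 3*m + (1/2)*r ≥ -5/2)) ∧ ((¬(c ≤ -4)) → (m ≥ r - 9 ∧ 3*m + (1/2)*r ≥ -1))))
Before r := 3*m - 7: ((¬(m ≥ -1)) → (m ≥ 1 ∧ 3*m ≥ -6)) ∧ (m ≥ -1 → ((c ≤ -4 → (c = -2 ∧ 2*m ≤ 13 ∧ (9/2)*m ≥ 1)) ∧ ((¬(c ≤ -4)) → (2*m ≤ 16 ∧ (9/2)*m ≥ 5/2))))
The weakest precondition is ((¬(m ≥ -1)) → (m ≥ 1 ∧ 3*m ≥ -6)) ∧ (m ≥ -1 → ((c ≤ -4 → (c = -2 ∧ 2*m ≤ 13 ∧ (9/2)*m ≥ 1)) ∧ ((¬(c ≤ -4)) → (2*m ≤ 16 ∧ (9/2)*m ≥ 5/2)))).
Check whether (c ≤ -4 → c = -2) ∧ m = 5 implies it.
Every state satisfying the precondition satisfies the weakest precondition: the implication holds.
Answer: valid


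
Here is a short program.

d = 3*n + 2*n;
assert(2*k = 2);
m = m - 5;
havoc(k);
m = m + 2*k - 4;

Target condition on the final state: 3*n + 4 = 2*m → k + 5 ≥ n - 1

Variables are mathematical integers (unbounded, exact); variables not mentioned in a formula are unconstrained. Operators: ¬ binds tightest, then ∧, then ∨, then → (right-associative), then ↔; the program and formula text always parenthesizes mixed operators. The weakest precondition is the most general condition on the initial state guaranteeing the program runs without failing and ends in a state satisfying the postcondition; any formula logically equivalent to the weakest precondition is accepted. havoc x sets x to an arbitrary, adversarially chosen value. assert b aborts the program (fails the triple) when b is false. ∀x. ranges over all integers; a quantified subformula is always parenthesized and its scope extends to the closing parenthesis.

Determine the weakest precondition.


Working backward. After the program, the postcondition 3*n + 4 = 2*m → k + 5 ≥ n - 1 must hold; in canonical form it is 3*n = 2*m - 4 → k ≥ n - 6.
Before m := m + 2*k - 4: 3*n = 4*k + 2*m - 12 → k ≥ n - 6
Before havoc k: ∀k_1. (3*n = 4*k_1 + 2*m - 12 → k_1 ≥ n - 6)
Before m := m - 5: ∀k_1. (3*n = 4*k_1 + 2*m - 22 → k_1 ≥ n - 6)
Before assert 2*k = 2: 2*k = 2 ∧ (∀k_1. (3*n = 4*k_1 + 2*m - 22 → k_1 ≥ n - 6))
Before d := 3*n + 2*n: 2*k = 2 ∧ (∀k_1. (3*n = 4*k_1 + 2*m - 22 → k_1 ≥ n - 6))
Answer: WP = 2*k = 2 ∧ (∀k_1. (3*n = 4*k_1 + 2*m - 22 → k_1 ≥ n - 6))


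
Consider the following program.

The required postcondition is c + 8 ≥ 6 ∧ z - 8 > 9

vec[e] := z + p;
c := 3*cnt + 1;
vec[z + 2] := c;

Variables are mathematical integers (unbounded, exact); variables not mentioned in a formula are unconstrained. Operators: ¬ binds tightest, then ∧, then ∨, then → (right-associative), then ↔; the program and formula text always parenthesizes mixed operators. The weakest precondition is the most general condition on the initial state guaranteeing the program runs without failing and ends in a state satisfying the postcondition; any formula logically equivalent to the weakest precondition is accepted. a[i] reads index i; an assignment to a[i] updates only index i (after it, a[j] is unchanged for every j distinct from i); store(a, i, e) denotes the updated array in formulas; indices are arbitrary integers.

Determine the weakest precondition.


Working backward. After the program, the postcondition c + 8 ≥ 6 ∧ z - 8 > 9 must hold; in canonical form it is c ≥ -2 ∧ z > 17.
Before vec[z + 2] := c: c ≥ -2 ∧ z > 17
Before c := 3*cnt + 1: 3*cnt ≥ -3 ∧ z > 17
Before vec[e] := z + p: 3*cnt ≥ -3 ∧ z > 17
Answer: WP = 3*cnt ≥ -3 ∧ z > 17


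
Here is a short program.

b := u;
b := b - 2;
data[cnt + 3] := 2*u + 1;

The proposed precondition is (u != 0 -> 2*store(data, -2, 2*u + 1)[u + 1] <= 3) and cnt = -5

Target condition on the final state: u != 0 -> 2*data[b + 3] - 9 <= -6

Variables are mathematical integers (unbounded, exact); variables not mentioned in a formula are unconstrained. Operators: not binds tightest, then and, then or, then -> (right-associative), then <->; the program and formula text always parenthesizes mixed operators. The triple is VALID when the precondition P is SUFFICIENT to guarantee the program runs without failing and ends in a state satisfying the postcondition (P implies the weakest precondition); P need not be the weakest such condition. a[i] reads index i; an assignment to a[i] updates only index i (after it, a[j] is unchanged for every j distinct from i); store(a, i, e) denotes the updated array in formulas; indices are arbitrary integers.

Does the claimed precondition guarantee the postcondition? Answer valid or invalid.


Working backward. After the program, the postcondition u != 0 -> 2*data[b + 3] - 9 <= -6 must hold; in canonical form it is u != 0 -> 2*data[b + 3] <= 3.
Before data[cnt + 3] := 2*u + 1: u != 0 -> 2*store(data, cnt + 3, 2*u + 1)[b + 3] <= 3
Before b := b - 2: u != 0 -> 2*store(data, cnt + 3, 2*u + 1)[b + 1] <= 3
Before b := u: u != 0 -> 2*store(data, cnt + 3, 2*u + 1)[u + 1] <= 3
The weakest precondition is u != 0 -> 2*store(data, cnt + 3, 2*u + 1)[u + 1] <= 3.
Check whether (u != 0 -> 2*store(data, -2, 2*u + 1)[u + 1] <= 3) and cnt = -5 implies it.
Every state satisfying the precondition satisfies the weakest precondition: the implication holds.
Answer: valid


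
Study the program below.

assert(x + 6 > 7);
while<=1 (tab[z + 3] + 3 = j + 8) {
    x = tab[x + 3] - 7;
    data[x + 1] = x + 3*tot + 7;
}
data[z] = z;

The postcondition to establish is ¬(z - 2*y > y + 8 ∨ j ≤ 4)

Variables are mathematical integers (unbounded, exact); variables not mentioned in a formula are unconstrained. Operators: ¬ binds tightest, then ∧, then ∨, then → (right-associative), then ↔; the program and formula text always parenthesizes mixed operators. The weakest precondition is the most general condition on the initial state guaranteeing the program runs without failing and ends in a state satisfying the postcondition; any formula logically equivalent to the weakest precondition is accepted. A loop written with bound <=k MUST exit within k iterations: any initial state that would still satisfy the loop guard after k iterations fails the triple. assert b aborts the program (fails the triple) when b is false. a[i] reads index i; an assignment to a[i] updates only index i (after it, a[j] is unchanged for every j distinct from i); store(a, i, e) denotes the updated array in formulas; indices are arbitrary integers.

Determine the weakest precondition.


Working backward. After the program, the postcondition ¬(z - 2*y > y + 8 ∨ j ≤ 4) must hold; in canonical form it is ¬(z > 3*y + 8 ∨ j ≤ 4).
Before data[z] := z: ¬(z > 3*y + 8 ∨ j ≤ 4)
Before the loop (bound <=1), unroll the exhaustion recursion (WP_0 = exit-now case; WP_j = one more guarded iteration, up to j = 1):
  WP_0: (¬(tab[z + 3] = j + 5)) ∧ (¬(z > 3*y + 8 ∨ j ≤ 4))
  WP_1: (tab[z + 3] = j + 5 → ((¬(tab[z + 3] = j + 5)) ∧ (¬(z > 3*y + 8 ∨ j ≤ 4)))) ∧ ((¬(tab[z + 3] = j + 5)) → (¬(z > 3*y + 8 ∨ j ≤ 4)))
So before the loop: (tab[z + 3] = j + 5 → ((¬(tab[z + 3] = j + 5)) ∧ (¬(z > 3*y + 8 ∨ j ≤ 4)))) ∧ ((¬(tab[z + 3] = j + 5)) → (¬(z > 3*y + 8 ∨ j ≤ 4)))
Before assert x + 6 > 7: x > 1 ∧ (tab[z + 3] = j + 5 → ((¬(tab[z + 3] = j + 5)) ∧ (¬(z > 3*y + 8 ∨ j ≤ 4)))) ∧ ((¬(tab[z + 3] = j + 5)) → (¬(z > 3*y + 8 ∨ j ≤ 4)))
Answer: WP = x > 1 ∧ (tab[z + 3] = j + 5 → ((¬(tab[z + 3] = j + 5)) ∧ (¬(z > 3*y + 8 ∨ j ≤ 4)))) ∧ ((¬(tab[z + 3] = j + 5)) → (¬(z > 3*y + 8 ∨ j ≤ 4)))


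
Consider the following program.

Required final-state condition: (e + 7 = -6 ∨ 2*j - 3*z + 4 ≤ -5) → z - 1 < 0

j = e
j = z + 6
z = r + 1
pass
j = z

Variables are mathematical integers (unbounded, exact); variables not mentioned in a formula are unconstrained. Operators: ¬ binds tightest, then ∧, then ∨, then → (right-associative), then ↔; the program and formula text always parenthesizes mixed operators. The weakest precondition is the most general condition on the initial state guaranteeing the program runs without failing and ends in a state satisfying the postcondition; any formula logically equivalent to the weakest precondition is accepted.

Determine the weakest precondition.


Working backward. After the program, the postcondition (e + 7 = -6 ∨ 2*j - 3*z + 4 ≤ -5) → z - 1 < 0 must hold; in canonical form it is (e = -13 ∨ 2*j ≤ 3*z - 9) → z < 1.
Before j := z: (e = -13 ∨ z ≥ 9) → z < 1
Before skip: (e = -13 ∨ z ≥ 9) → z < 1
Before z := r + 1: (e = -13 ∨ r ≥ 8) → r < 0
Before j := z + 6: (e = -13 ∨ r ≥ 8) → r < 0
Before j := e: (e = -13 ∨ r ≥ 8) → r < 0
Answer: WP = (e = -13 ∨ r ≥ 8) → r < 0
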